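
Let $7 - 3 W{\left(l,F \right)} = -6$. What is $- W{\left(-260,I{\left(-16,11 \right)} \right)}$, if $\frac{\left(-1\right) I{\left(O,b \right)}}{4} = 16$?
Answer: $- \frac{13}{3} \approx -4.3333$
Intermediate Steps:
$I{\left(O,b \right)} = -64$ ($I{\left(O,b \right)} = \left(-4\right) 16 = -64$)
$W{\left(l,F \right)} = \frac{13}{3}$ ($W{\left(l,F \right)} = \frac{7}{3} - -2 = \frac{7}{3} + 2 = \frac{13}{3}$)
$- W{\left(-260,I{\left(-16,11 \right)} \right)} = \left(-1\right) \frac{13}{3} = - \frac{13}{3}$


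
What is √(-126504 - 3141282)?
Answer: I*√3267786 ≈ 1807.7*I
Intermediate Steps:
√(-126504 - 3141282) = √(-3267786) = I*√3267786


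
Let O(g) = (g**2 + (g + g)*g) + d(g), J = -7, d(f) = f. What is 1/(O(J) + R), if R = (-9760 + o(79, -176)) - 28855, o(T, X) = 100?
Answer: -1/38375 ≈ -2.6059e-5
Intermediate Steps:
O(g) = g + 3*g**2 (O(g) = (g**2 + (g + g)*g) + g = (g**2 + (2*g)*g) + g = (g**2 + 2*g**2) + g = 3*g**2 + g = g + 3*g**2)
R = -38515 (R = (-9760 + 100) - 28855 = -9660 - 28855 = -38515)
1/(O(J) + R) = 1/(-7*(1 + 3*(-7)) - 38515) = 1/(-7*(1 - 21) - 38515) = 1/(-7*(-20) - 38515) = 1/(140 - 38515) = 1/(-38375) = -1/38375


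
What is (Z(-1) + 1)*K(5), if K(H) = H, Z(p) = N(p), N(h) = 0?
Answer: 5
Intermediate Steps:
Z(p) = 0
(Z(-1) + 1)*K(5) = (0 + 1)*5 = 1*5 = 5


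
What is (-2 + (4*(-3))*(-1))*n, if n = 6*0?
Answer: 0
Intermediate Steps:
n = 0
(-2 + (4*(-3))*(-1))*n = (-2 + (4*(-3))*(-1))*0 = (-2 - 12*(-1))*0 = (-2 + 12)*0 = 10*0 = 0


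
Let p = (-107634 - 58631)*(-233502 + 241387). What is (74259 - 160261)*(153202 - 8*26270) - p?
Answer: 6209501441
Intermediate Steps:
p = -1310999525 (p = -166265*7885 = -1310999525)
(74259 - 160261)*(153202 - 8*26270) - p = (74259 - 160261)*(153202 - 8*26270) - 1*(-1310999525) = -86002*(153202 - 210160) + 1310999525 = -86002*(-56958) + 1310999525 = 4898501916 + 1310999525 = 6209501441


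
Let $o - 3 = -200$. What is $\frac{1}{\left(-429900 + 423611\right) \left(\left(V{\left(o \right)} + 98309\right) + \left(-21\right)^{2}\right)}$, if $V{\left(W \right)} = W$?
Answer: $- \frac{1}{619799817} \approx -1.6134 \cdot 10^{-9}$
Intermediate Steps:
$o = -197$ ($o = 3 - 200 = -197$)
$\frac{1}{\left(-429900 + 423611\right) \left(\left(V{\left(o \right)} + 98309\right) + \left(-21\right)^{2}\right)} = \frac{1}{\left(-429900 + 423611\right) \left(\left(-197 + 98309\right) + \left(-21\right)^{2}\right)} = \frac{1}{\left(-6289\right) \left(98112 + 441\right)} = \frac{1}{\left(-6289\right) 98553} = \frac{1}{-619799817} = - \frac{1}{619799817}$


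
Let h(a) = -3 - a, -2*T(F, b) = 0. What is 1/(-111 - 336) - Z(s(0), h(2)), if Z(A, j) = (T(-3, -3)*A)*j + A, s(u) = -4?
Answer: 1787/447 ≈ 3.9978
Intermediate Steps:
T(F, b) = 0 (T(F, b) = -½*0 = 0)
Z(A, j) = A (Z(A, j) = (0*A)*j + A = 0*j + A = 0 + A = A)
1/(-111 - 336) - Z(s(0), h(2)) = 1/(-111 - 336) - 1*(-4) = 1/(-447) + 4 = -1/447 + 4 = 1787/447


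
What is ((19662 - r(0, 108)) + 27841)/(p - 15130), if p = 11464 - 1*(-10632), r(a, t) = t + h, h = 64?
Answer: 1753/258 ≈ 6.7946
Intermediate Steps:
r(a, t) = 64 + t (r(a, t) = t + 64 = 64 + t)
p = 22096 (p = 11464 + 10632 = 22096)
((19662 - r(0, 108)) + 27841)/(p - 15130) = ((19662 - (64 + 108)) + 27841)/(22096 - 15130) = ((19662 - 1*172) + 27841)/6966 = ((19662 - 172) + 27841)*(1/6966) = (19490 + 27841)*(1/6966) = 47331*(1/6966) = 1753/258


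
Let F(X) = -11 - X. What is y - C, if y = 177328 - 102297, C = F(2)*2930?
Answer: 113121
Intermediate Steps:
C = -38090 (C = (-11 - 1*2)*2930 = (-11 - 2)*2930 = -13*2930 = -38090)
y = 75031
y - C = 75031 - 1*(-38090) = 75031 + 38090 = 113121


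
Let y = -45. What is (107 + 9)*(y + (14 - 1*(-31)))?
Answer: 0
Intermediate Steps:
(107 + 9)*(y + (14 - 1*(-31))) = (107 + 9)*(-45 + (14 - 1*(-31))) = 116*(-45 + (14 + 31)) = 116*(-45 + 45) = 116*0 = 0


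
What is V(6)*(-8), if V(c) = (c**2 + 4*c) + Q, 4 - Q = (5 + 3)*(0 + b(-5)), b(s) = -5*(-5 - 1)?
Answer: 1408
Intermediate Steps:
b(s) = 30 (b(s) = -5*(-6) = 30)
Q = -236 (Q = 4 - (5 + 3)*(0 + 30) = 4 - 8*30 = 4 - 1*240 = 4 - 240 = -236)
V(c) = -236 + c**2 + 4*c (V(c) = (c**2 + 4*c) - 236 = -236 + c**2 + 4*c)
V(6)*(-8) = (-236 + 6**2 + 4*6)*(-8) = (-236 + 36 + 24)*(-8) = -176*(-8) = 1408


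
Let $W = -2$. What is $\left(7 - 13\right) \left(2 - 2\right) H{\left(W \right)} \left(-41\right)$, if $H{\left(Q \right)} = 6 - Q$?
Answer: $0$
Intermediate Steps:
$\left(7 - 13\right) \left(2 - 2\right) H{\left(W \right)} \left(-41\right) = \left(7 - 13\right) \left(2 - 2\right) \left(6 - -2\right) \left(-41\right) = \left(-6\right) 0 \left(6 + 2\right) \left(-41\right) = 0 \cdot 8 \left(-41\right) = 0 \left(-41\right) = 0$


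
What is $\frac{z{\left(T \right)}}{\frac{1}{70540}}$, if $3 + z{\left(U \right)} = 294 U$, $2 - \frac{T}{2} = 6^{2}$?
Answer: $-1410447300$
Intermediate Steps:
$T = -68$ ($T = 4 - 2 \cdot 6^{2} = 4 - 72 = -68$)
$z{\left(U \right)} = -3 + 294 U$
$\frac{z{\left(T \right)}}{\frac{1}{70540}} = \frac{-3 + 294 \left(-68\right)}{\frac{1}{70540}} = \left(-3 - 19992\right) \frac{1}{\frac{1}{70540}} = \left(-19995\right) 70540 = -1410447300$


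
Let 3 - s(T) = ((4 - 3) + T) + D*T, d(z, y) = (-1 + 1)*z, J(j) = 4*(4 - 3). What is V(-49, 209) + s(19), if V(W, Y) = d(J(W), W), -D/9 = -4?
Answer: -701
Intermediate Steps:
D = 36 (D = -9*(-4) = 36)
J(j) = 4 (J(j) = 4*1 = 4)
d(z, y) = 0 (d(z, y) = 0*z = 0)
V(W, Y) = 0
s(T) = 2 - 37*T (s(T) = 3 - (((4 - 3) + T) + 36*T) = 3 - ((1 + T) + 36*T) = 3 - (1 + 37*T) = 3 + (-1 - 37*T) = 2 - 37*T)
V(-49, 209) + s(19) = 0 + (2 - 37*19) = 0 + (2 - 703) = 0 - 701 = -701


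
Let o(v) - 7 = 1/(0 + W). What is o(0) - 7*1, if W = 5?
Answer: ⅕ ≈ 0.20000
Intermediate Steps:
o(v) = 36/5 (o(v) = 7 + 1/(0 + 5) = 7 + 1/5 = 7 + ⅕ = 36/5)
o(0) - 7*1 = 36/5 - 7*1 = 36/5 - 7 = ⅕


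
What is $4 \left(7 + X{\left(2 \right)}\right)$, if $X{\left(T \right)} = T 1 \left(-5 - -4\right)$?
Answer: $20$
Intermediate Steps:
$X{\left(T \right)} = - T$ ($X{\left(T \right)} = T \left(-5 + 4\right) = T \left(-1\right) = - T$)
$4 \left(7 + X{\left(2 \right)}\right) = 4 \left(7 - 2\right) = 4 \cdot 5 = 20$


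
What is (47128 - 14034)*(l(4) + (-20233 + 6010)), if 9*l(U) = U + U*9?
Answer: -4234939898/9 ≈ -4.7055e+8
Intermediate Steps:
l(U) = 10*U/9 (l(U) = (U + U*9)/9 = (U + 9*U)/9 = (10*U)/9 = 10*U/9)
(47128 - 14034)*(l(4) + (-20233 + 6010)) = (47128 - 14034)*((10/9)*4 + (-20233 + 6010)) = 33094*(40/9 - 14223) = 33094*(-127967/9) = -4234939898/9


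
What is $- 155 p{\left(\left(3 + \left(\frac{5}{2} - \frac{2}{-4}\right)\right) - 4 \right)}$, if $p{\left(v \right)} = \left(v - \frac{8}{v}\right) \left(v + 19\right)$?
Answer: $6510$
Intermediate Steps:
$p{\left(v \right)} = \left(19 + v\right) \left(v - \frac{8}{v}\right)$ ($p{\left(v \right)} = \left(v - \frac{8}{v}\right) \left(19 + v\right) = \left(19 + v\right) \left(v - \frac{8}{v}\right)$)
$- 155 p{\left(\left(3 + \left(\frac{5}{2} - \frac{2}{-4}\right)\right) - 4 \right)} = - 155 \left(-8 + \left(\left(3 + \left(\frac{5}{2} - \frac{2}{-4}\right)\right) - 4\right)^{2} - \frac{152}{\left(3 + \left(\frac{5}{2} - \frac{2}{-4}\right)\right) - 4} + 19 \left(\left(3 + \left(\frac{5}{2} - \frac{2}{-4}\right)\right) - 4\right)\right) = - 155 \left(-8 + \left(\left(3 + \left(5 \cdot \frac{1}{2} - - \frac{1}{2}\right)\right) - 4\right)^{2} - \frac{152}{\left(3 + \left(5 \cdot \frac{1}{2} - - \frac{1}{2}\right)\right) - 4} + 19 \left(\left(3 + \left(5 \cdot \frac{1}{2} - - \frac{1}{2}\right)\right) - 4\right)\right) = - 155 \left(-8 + \left(\left(3 + \left(\frac{5}{2} + \frac{1}{2}\right)\right) - 4\right)^{2} - \frac{152}{\left(3 + \left(\frac{5}{2} + \frac{1}{2}\right)\right) - 4} + 19 \left(\left(3 + \left(\frac{5}{2} + \frac{1}{2}\right)\right) - 4\right)\right) = - 155 \left(-8 + \left(\left(3 + 3\right) - 4\right)^{2} - \frac{152}{\left(3 + 3\right) - 4} + 19 \left(\left(3 + 3\right) - 4\right)\right) = - 155 \left(-8 + \left(6 - 4\right)^{2} - \frac{152}{6 - 4} + 19 \left(6 - 4\right)\right) = - 155 \left(-8 + 2^{2} - \frac{152}{2} + 19 \cdot 2\right) = - 155 \left(-8 + 4 - 76 + 38\right) = \left(-155\right) \left(-42\right) = 6510$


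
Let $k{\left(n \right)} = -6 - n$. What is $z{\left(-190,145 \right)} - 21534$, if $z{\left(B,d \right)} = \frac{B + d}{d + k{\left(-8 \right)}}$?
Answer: $- \frac{1055181}{49} \approx -21534.0$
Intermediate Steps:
$z{\left(B,d \right)} = \frac{B + d}{2 + d}$ ($z{\left(B,d \right)} = \frac{B + d}{d - -2} = \frac{B + d}{d + \left(-6 + 8\right)} = \frac{B + d}{d + 2} = \frac{B + d}{2 + d}$)
$z{\left(-190,145 \right)} - 21534 = \frac{-190 + 145}{2 + 145} - 21534 = \frac{1}{147} \left(-45\right) - 21534 = - \frac{15}{49} - 21534 = - \frac{1055181}{49}$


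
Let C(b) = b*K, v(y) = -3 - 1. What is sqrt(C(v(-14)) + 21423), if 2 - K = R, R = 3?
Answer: sqrt(21427) ≈ 146.38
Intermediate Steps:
K = -1 (K = 2 - 1*3 = 2 - 3 = -1)
v(y) = -4
C(b) = -b (C(b) = b*(-1) = -b)
sqrt(C(v(-14)) + 21423) = sqrt(-1*(-4) + 21423) = sqrt(4 + 21423) = sqrt(21427)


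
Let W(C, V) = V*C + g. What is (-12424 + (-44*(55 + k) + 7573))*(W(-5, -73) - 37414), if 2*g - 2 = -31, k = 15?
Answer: 587901237/2 ≈ 2.9395e+8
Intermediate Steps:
g = -29/2 (g = 1 + (1/2)*(-31) = 1 - 31/2 = -29/2 ≈ -14.500)
W(C, V) = -29/2 + C*V (W(C, V) = V*C - 29/2 = C*V - 29/2 = -29/2 + C*V)
(-12424 + (-44*(55 + k) + 7573))*(W(-5, -73) - 37414) = (-12424 + (-44*(55 + 15) + 7573))*((-29/2 - 5*(-73)) - 37414) = (-12424 + (-44*70 + 7573))*((-29/2 + 365) - 37414) = (-12424 + (-3080 + 7573))*(701/2 - 37414) = (-12424 + 4493)*(-74127/2) = -7931*(-74127/2) = 587901237/2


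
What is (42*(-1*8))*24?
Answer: -8064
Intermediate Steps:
(42*(-1*8))*24 = (42*(-8))*24 = -336*24 = -8064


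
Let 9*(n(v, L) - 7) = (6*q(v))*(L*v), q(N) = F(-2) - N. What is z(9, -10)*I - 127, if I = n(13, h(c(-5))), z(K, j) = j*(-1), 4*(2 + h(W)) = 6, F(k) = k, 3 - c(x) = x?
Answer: 593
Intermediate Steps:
c(x) = 3 - x
h(W) = -½ (h(W) = -2 + (¼)*6 = -2 + 3/2 = -½)
q(N) = -2 - N
n(v, L) = 7 + L*v*(-12 - 6*v)/9 (n(v, L) = 7 + ((6*(-2 - v))*(L*v))/9 = 7 + ((-12 - 6*v)*(L*v))/9 = 7 + (L*v*(-12 - 6*v))/9 = 7 + L*v*(-12 - 6*v)/9)
z(K, j) = -j
I = 72 (I = 7 - ⅔*(-½)*13*(2 + 13) = 7 - ⅔*(-½)*13*15 = 7 + 65 = 72)
z(9, -10)*I - 127 = -1*(-10)*72 - 127 = 10*72 - 127 = 720 - 127 = 593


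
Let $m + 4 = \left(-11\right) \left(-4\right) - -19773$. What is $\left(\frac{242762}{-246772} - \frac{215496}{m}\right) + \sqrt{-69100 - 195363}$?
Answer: $- \frac{28994111209}{2444646818} + i \sqrt{264463} \approx -11.86 + 514.26 i$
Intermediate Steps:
$m = 19813$ ($m = -4 - -19817 = -4 + \left(44 + 19773\right) = -4 + 19817 = 19813$)
$\left(\frac{242762}{-246772} - \frac{215496}{m}\right) + \sqrt{-69100 - 195363} = \left(\frac{242762}{-246772} - \frac{215496}{19813}\right) + \sqrt{-69100 - 195363} = \left(242762 \left(- \frac{1}{246772}\right) - \frac{215496}{19813}\right) + \sqrt{-264463} = \left(- \frac{121381}{123386} - \frac{215496}{19813}\right) + i \sqrt{264463} = - \frac{28994111209}{2444646818} + i \sqrt{264463}$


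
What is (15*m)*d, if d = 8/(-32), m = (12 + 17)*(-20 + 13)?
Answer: 3045/4 ≈ 761.25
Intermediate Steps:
m = -203 (m = 29*(-7) = -203)
d = -1/4 (d = 8*(-1/32) = -1/4 ≈ -0.25000)
(15*m)*d = (15*(-203))*(-1/4) = -3045*(-1/4) = 3045/4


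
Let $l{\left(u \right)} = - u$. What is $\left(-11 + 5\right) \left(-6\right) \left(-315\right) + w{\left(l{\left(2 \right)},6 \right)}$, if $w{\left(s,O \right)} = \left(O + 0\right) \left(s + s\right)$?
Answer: $-11364$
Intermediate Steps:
$w{\left(s,O \right)} = 2 O s$ ($w{\left(s,O \right)} = O 2 s = 2 O s$)
$\left(-11 + 5\right) \left(-6\right) \left(-315\right) + w{\left(l{\left(2 \right)},6 \right)} = \left(-11 + 5\right) \left(-6\right) \left(-315\right) + 2 \cdot 6 \left(\left(-1\right) 2\right) = \left(-6\right) \left(-6\right) \left(-315\right) + 2 \cdot 6 \left(-2\right) = 36 \left(-315\right) - 24 = -11340 - 24 = -11364$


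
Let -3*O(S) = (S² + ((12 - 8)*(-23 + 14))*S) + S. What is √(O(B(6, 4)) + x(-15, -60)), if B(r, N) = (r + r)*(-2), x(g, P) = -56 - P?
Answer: 6*I*√13 ≈ 21.633*I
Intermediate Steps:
B(r, N) = -4*r (B(r, N) = (2*r)*(-2) = -4*r)
O(S) = -S²/3 + 35*S/3 (O(S) = -((S² + ((12 - 8)*(-23 + 14))*S) + S)/3 = -((S² + (4*(-9))*S) + S)/3 = -((S² - 36*S) + S)/3 = -(S² - 35*S)/3 = -S²/3 + 35*S/3)
√(O(B(6, 4)) + x(-15, -60)) = √((-4*6)*(35 - (-4)*6)/3 + (-56 - 1*(-60))) = √((⅓)*(-24)*(35 - 1*(-24)) + (-56 + 60)) = √((⅓)*(-24)*(35 + 24) + 4) = √((⅓)*(-24)*59 + 4) = √(-472 + 4) = √(-468) = 6*I*√13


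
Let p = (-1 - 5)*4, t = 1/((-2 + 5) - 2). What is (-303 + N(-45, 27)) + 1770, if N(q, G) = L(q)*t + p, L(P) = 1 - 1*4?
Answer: 1440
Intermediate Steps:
L(P) = -3 (L(P) = 1 - 4 = -3)
t = 1 (t = 1/(3 - 2) = 1/1 = 1)
p = -24 (p = -6*4 = -24)
N(q, G) = -27 (N(q, G) = -3*1 - 24 = -3 - 24 = -27)
(-303 + N(-45, 27)) + 1770 = (-303 - 27) + 1770 = -330 + 1770 = 1440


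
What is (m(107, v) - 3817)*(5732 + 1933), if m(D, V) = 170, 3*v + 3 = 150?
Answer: -27954255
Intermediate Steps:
v = 49 (v = -1 + (⅓)*150 = -1 + 50 = 49)
(m(107, v) - 3817)*(5732 + 1933) = (170 - 3817)*(5732 + 1933) = -3647*7665 = -27954255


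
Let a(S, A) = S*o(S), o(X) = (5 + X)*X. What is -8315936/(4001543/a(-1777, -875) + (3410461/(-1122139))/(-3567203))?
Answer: 186261970280744201224877008256/15998683679715297563 ≈ 1.1642e+10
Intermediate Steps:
o(X) = X*(5 + X)
a(S, A) = S²*(5 + S) (a(S, A) = S*(S*(5 + S)) = S²*(5 + S))
-8315936/(4001543/a(-1777, -875) + (3410461/(-1122139))/(-3567203)) = -8315936/(4001543/(((-1777)²*(5 - 1777))) + (3410461/(-1122139))/(-3567203)) = -8315936/(4001543/((3157729*(-1772))) + (3410461*(-1/1122139))*(-1/3567203)) = -8315936/(4001543/(-5595495788) - 3410461/1122139*(-1/3567203)) = -8315936/(4001543*(-1/5595495788) + 3410461/4002897607217) = -8315936/(-4001543/5595495788 + 3410461/4002897607217) = -8315936/(-15998683679715297563/22398196700978001901996) = -8315936*(-22398196700978001901996/15998683679715297563) = 186261970280744201224877008256/15998683679715297563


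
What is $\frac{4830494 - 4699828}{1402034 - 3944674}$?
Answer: $- \frac{65333}{1271320} \approx -0.05139$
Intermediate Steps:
$\frac{4830494 - 4699828}{1402034 - 3944674} = \frac{130666}{-2542640} = 130666 \left(- \frac{1}{2542640}\right) = - \frac{65333}{1271320}$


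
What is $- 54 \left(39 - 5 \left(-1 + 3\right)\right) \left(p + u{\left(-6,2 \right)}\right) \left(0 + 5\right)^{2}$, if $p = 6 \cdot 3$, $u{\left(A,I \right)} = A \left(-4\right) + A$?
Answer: $-1409400$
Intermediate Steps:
$u{\left(A,I \right)} = - 3 A$ ($u{\left(A,I \right)} = - 4 A + A = - 3 A$)
$p = 18$
$- 54 \left(39 - 5 \left(-1 + 3\right)\right) \left(p + u{\left(-6,2 \right)}\right) \left(0 + 5\right)^{2} = - 54 \left(39 - 5 \left(-1 + 3\right)\right) \left(18 - -18\right) \left(0 + 5\right)^{2} = - 54 \left(39 - 10\right) \left(18 + 18\right) 5^{2} = - 54 \left(39 - 10\right) 36 \cdot 25 = - 54 \cdot 29 \cdot 36 \cdot 25 = \left(-54\right) 1044 \cdot 25 = \left(-56376\right) 25 = -1409400$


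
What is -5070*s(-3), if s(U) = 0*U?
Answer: 0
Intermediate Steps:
s(U) = 0
-5070*s(-3) = -5070*0 = 0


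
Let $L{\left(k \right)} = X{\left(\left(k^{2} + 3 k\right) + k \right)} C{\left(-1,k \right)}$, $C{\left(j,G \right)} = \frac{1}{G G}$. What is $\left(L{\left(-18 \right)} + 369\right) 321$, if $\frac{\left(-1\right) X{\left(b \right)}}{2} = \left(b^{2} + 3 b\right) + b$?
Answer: $- \frac{28141}{3} \approx -9380.3$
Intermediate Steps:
$C{\left(j,G \right)} = \frac{1}{G^{2}}$
$X{\left(b \right)} = - 8 b - 2 b^{2}$ ($X{\left(b \right)} = - 2 \left(\left(b^{2} + 3 b\right) + b\right) = - 2 \left(b^{2} + 4 b\right) = - 8 b - 2 b^{2}$)
$L{\left(k \right)} = - \frac{2 \left(k^{2} + 4 k\right) \left(4 + k^{2} + 4 k\right)}{k^{2}}$ ($L{\left(k \right)} = \frac{\left(-2\right) \left(\left(k^{2} + 3 k\right) + k\right) \left(4 + \left(\left(k^{2} + 3 k\right) + k\right)\right)}{k^{2}} = \frac{\left(-2\right) \left(k^{2} + 4 k\right) \left(4 + \left(k^{2} + 4 k\right)\right)}{k^{2}} = \frac{\left(-2\right) \left(k^{2} + 4 k\right) \left(4 + k^{2} + 4 k\right)}{k^{2}} = - \frac{2 \left(k^{2} + 4 k\right) \left(4 + k^{2} + 4 k\right)}{k^{2}}$)
$\left(L{\left(-18 \right)} + 369\right) 321 = \left(- \frac{2 \left(4 - 18\right) \left(4 - 18 \left(4 - 18\right)\right)}{-18} + 369\right) 321 = \left(\left(-2\right) \left(- \frac{1}{18}\right) \left(-14\right) \left(4 - -252\right) + 369\right) 321 = \left(\left(-2\right) \left(- \frac{1}{18}\right) \left(-14\right) \left(4 + 252\right) + 369\right) 321 = \left(\left(-2\right) \left(- \frac{1}{18}\right) \left(-14\right) 256 + 369\right) 321 = \left(- \frac{3584}{9} + 369\right) 321 = \left(- \frac{263}{9}\right) 321 = - \frac{28141}{3}$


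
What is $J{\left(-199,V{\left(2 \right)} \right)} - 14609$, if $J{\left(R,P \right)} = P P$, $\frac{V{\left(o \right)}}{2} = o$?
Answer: $-14593$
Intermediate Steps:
$V{\left(o \right)} = 2 o$
$J{\left(R,P \right)} = P^{2}$
$J{\left(-199,V{\left(2 \right)} \right)} - 14609 = \left(2 \cdot 2\right)^{2} - 14609 = 4^{2} - 14609 = 16 - 14609 = -14593$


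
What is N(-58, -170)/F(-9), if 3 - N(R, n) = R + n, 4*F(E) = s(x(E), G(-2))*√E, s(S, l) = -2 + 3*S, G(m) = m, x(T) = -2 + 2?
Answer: 154*I ≈ 154.0*I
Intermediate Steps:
x(T) = 0
F(E) = -√E/2 (F(E) = ((-2 + 3*0)*√E)/4 = ((-2 + 0)*√E)/4 = (-2*√E)/4 = -√E/2)
N(R, n) = 3 - R - n (N(R, n) = 3 - (R + n) = 3 + (-R - n) = 3 - R - n)
N(-58, -170)/F(-9) = (3 - 1*(-58) - 1*(-170))/((-3*I/2)) = (3 + 58 + 170)/((-3*I/2)) = 231/((-3*I/2)) = 231*(2*I/3) = 154*I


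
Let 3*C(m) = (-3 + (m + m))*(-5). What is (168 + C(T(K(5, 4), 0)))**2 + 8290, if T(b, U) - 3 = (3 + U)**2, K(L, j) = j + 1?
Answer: 25979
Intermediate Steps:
K(L, j) = 1 + j
T(b, U) = 3 + (3 + U)**2
C(m) = 5 - 10*m/3 (C(m) = ((-3 + (m + m))*(-5))/3 = ((-3 + 2*m)*(-5))/3 = (15 - 10*m)/3 = 5 - 10*m/3)
(168 + C(T(K(5, 4), 0)))**2 + 8290 = (168 + (5 - 10*(3 + (3 + 0)**2)/3))**2 + 8290 = (168 + (5 - 10*(3 + 3**2)/3))**2 + 8290 = (168 + (5 - 10*(3 + 9)/3))**2 + 8290 = (168 + (5 - 10/3*12))**2 + 8290 = (168 + (5 - 40))**2 + 8290 = (168 - 35)**2 + 8290 = 133**2 + 8290 = 17689 + 8290 = 25979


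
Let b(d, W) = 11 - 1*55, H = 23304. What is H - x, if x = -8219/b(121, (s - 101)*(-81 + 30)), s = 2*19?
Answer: 1017157/44 ≈ 23117.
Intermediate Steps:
s = 38
b(d, W) = -44 (b(d, W) = 11 - 55 = -44)
x = 8219/44 (x = -8219/(-44) = -8219*(-1/44) = 8219/44 ≈ 186.80)
H - x = 23304 - 1*8219/44 = 23304 - 8219/44 = 1017157/44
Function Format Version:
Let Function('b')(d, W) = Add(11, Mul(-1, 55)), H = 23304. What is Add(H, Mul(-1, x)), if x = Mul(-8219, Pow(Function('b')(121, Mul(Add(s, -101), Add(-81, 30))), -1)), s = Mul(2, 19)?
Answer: Rational(1017157, 44) ≈ 23117.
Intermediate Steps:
s = 38
Function('b')(d, W) = -44 (Function('b')(d, W) = Add(11, -55) = -44)
x = Rational(8219, 44) (x = Mul(-8219, Pow(-44, -1)) = Mul(-8219, Rational(-1, 44)) = Rational(8219, 44) ≈ 186.80)
Add(H, Mul(-1, x)) = Add(23304, Mul(-1, Rational(8219, 44))) = Add(23304, Rational(-8219, 44)) = Rational(1017157, 44)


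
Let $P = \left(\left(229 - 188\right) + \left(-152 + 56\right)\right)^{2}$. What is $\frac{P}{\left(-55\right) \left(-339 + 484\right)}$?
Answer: $- \frac{11}{29} \approx -0.37931$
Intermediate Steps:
$P = 3025$ ($P = \left(\left(229 - 188\right) - 96\right)^{2} = \left(41 - 96\right)^{2} = \left(-55\right)^{2} = 3025$)
$\frac{P}{\left(-55\right) \left(-339 + 484\right)} = \frac{3025}{\left(-55\right) \left(-339 + 484\right)} = \frac{3025}{\left(-55\right) 145} = \frac{3025}{-7975} = 3025 \left(- \frac{1}{7975}\right) = - \frac{11}{29}$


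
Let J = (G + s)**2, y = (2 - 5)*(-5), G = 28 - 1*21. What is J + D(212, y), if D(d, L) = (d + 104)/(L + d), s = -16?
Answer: 18703/227 ≈ 82.392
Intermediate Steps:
G = 7 (G = 28 - 21 = 7)
y = 15 (y = -3*(-5) = 15)
D(d, L) = (104 + d)/(L + d)
J = 81 (J = (7 - 16)**2 = (-9)**2 = 81)
J + D(212, y) = 81 + (104 + 212)/(15 + 212) = 81 + 316/227 = 18703/227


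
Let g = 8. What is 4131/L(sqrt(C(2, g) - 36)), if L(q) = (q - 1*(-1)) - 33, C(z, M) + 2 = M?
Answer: -3888/31 - 243*I*sqrt(30)/62 ≈ -125.42 - 21.467*I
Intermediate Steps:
C(z, M) = -2 + M
L(q) = -32 + q (L(q) = (q + 1) - 33 = (1 + q) - 33 = -32 + q)
4131/L(sqrt(C(2, g) - 36)) = 4131/(-32 + sqrt((-2 + 8) - 36)) = 4131/(-32 + sqrt(6 - 36)) = 4131/(-32 + sqrt(-30)) = 4131/(-32 + I*sqrt(30))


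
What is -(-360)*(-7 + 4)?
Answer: -1080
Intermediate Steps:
-(-360)*(-7 + 4) = -(-360)*(-3) = -90*12 = -1080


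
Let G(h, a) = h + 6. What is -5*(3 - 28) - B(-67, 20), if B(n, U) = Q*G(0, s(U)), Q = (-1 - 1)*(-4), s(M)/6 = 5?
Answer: 77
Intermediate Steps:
s(M) = 30 (s(M) = 6*5 = 30)
Q = 8 (Q = -2*(-4) = 8)
G(h, a) = 6 + h
B(n, U) = 48 (B(n, U) = 8*(6 + 0) = 8*6 = 48)
-5*(3 - 28) - B(-67, 20) = -5*(3 - 28) - 1*48 = -5*(-25) - 48 = 125 - 48 = 77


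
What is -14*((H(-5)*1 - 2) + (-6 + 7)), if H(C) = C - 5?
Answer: 154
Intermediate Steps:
H(C) = -5 + C
-14*((H(-5)*1 - 2) + (-6 + 7)) = -14*(((-5 - 5)*1 - 2) + (-6 + 7)) = -14*((-10*1 - 2) + 1) = -14*((-10 - 2) + 1) = -14*(-12 + 1) = -14*(-11) = 154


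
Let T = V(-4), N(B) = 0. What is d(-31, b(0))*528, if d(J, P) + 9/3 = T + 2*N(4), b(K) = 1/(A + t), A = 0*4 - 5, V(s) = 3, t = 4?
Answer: 0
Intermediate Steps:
T = 3
A = -5 (A = 0 - 5 = -5)
b(K) = -1 (b(K) = 1/(-5 + 4) = 1/(-1) = -1)
d(J, P) = 0 (d(J, P) = -3 + (3 + 2*0) = -3 + (3 + 0) = -3 + 3 = 0)
d(-31, b(0))*528 = 0*528 = 0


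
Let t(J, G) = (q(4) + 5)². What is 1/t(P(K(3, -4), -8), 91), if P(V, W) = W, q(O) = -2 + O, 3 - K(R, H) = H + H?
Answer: 1/49 ≈ 0.020408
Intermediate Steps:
K(R, H) = 3 - 2*H (K(R, H) = 3 - (H + H) = 3 - 2*H)
t(J, G) = 49 (t(J, G) = ((-2 + 4) + 5)² = (2 + 5)² = 7² = 49)
1/t(P(K(3, -4), -8), 91) = 1/49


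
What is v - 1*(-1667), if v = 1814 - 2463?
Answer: 1018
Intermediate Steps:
v = -649
v - 1*(-1667) = -649 - 1*(-1667) = -649 + 1667 = 1018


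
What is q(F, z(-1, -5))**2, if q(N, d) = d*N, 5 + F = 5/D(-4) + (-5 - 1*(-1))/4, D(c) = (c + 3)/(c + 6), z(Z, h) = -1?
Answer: 256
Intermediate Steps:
D(c) = (3 + c)/(6 + c)
F = -16 (F = -5 + (5/(((3 - 4)/(6 - 4))) + (-5 - 1*(-1))/4) = -5 + (5/((-1/2)) + (-5 + 1)*(1/4)) = -5 + (5/(((1/2)*(-1))) - 4*1/4) = -5 + (5/(-1/2) - 1) = -5 + (5*(-2) - 1) = -5 + (-10 - 1) = -5 - 11 = -16)
q(N, d) = N*d
q(F, z(-1, -5))**2 = (-16*(-1))**2 = 16**2 = 256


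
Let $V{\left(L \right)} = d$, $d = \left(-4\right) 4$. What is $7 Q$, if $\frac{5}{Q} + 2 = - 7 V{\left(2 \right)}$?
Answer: $\frac{7}{22} \approx 0.31818$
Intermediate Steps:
$d = -16$
$V{\left(L \right)} = -16$
$Q = \frac{1}{22}$ ($Q = \frac{5}{-2 - -112} = \frac{5}{-2 + 112} = \frac{5}{110} = 5 \cdot \frac{1}{110} = \frac{1}{22} \approx 0.045455$)
$7 Q = 7 \cdot \frac{1}{22} = \frac{7}{22}$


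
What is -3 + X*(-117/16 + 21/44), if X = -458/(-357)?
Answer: -123245/10472 ≈ -11.769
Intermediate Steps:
X = 458/357 (X = -458*(-1/357) = 458/357 ≈ 1.2829)
-3 + X*(-117/16 + 21/44) = -3 + 458*(-117/16 + 21/44)/357 = -3 + (458/357)*(-1203/176) = -3 - 91829/10472 = -123245/10472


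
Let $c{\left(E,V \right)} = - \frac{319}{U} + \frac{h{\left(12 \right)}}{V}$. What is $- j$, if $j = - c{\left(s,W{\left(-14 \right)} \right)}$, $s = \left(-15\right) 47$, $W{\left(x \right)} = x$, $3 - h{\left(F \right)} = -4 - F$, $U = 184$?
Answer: $- \frac{3981}{1288} \approx -3.0908$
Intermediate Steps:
$h{\left(F \right)} = 7 + F$ ($h{\left(F \right)} = 3 - \left(-4 - F\right) = 3 + \left(4 + F\right) = 7 + F$)
$s = -705$
$c{\left(E,V \right)} = - \frac{319}{184} + \frac{19}{V}$ ($c{\left(E,V \right)} = - \frac{319}{184} + \frac{7 + 12}{V} = \left(-319\right) \frac{1}{184} + \frac{19}{V} = - \frac{319}{184} + \frac{19}{V}$)
$j = \frac{3981}{1288}$ ($j = - (- \frac{319}{184} + \frac{19}{-14}) = - (- \frac{319}{184} + 19 \left(- \frac{1}{14}\right)) = - (- \frac{319}{184} - \frac{19}{14}) = \left(-1\right) \left(- \frac{3981}{1288}\right) = \frac{3981}{1288} \approx 3.0908$)
$- j = \left(-1\right) \frac{3981}{1288} = - \frac{3981}{1288}$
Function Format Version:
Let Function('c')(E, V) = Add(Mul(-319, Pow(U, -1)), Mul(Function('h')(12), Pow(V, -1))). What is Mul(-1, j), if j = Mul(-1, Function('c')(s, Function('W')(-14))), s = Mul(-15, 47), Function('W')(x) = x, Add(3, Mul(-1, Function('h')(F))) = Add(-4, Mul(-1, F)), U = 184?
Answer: Rational(-3981, 1288) ≈ -3.0908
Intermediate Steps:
Function('h')(F) = Add(7, F) (Function('h')(F) = Add(3, Mul(-1, Add(-4, Mul(-1, F)))) = Add(3, Add(4, F)) = Add(7, F))
s = -705
Function('c')(E, V) = Add(Rational(-319, 184), Mul(19, Pow(V, -1))) (Function('c')(E, V) = Add(Mul(-319, Pow(184, -1)), Mul(Add(7, 12), Pow(V, -1))) = Add(Mul(-319, Rational(1, 184)), Mul(19, Pow(V, -1))) = Add(Rational(-319, 184), Mul(19, Pow(V, -1))))
j = Rational(3981, 1288) (j = Mul(-1, Add(Rational(-319, 184), Mul(19, Pow(-14, -1)))) = Mul(-1, Add(Rational(-319, 184), Mul(19, Rational(-1, 14)))) = Mul(-1, Add(Rational(-319, 184), Rational(-19, 14))) = Mul(-1, Rational(-3981, 1288)) = Rational(3981, 1288) ≈ 3.0908)
Mul(-1, j) = Mul(-1, Rational(3981, 1288)) = Rational(-3981, 1288)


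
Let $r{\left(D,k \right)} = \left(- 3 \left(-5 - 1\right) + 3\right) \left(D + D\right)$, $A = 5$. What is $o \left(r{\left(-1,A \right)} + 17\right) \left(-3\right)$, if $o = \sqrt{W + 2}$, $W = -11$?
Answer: $225 i \approx 225.0 i$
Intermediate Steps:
$r{\left(D,k \right)} = 42 D$ ($r{\left(D,k \right)} = \left(\left(-3\right) \left(-6\right) + 3\right) 2 D = \left(18 + 3\right) 2 D = 21 \cdot 2 D = 42 D$)
$o = 3 i$ ($o = \sqrt{-11 + 2} = \sqrt{-9} = 3 i \approx 3.0 i$)
$o \left(r{\left(-1,A \right)} + 17\right) \left(-3\right) = 3 i \left(42 \left(-1\right) + 17\right) \left(-3\right) = 3 i \left(-42 + 17\right) \left(-3\right) = 3 i \left(-25\right) \left(-3\right) = - 75 i \left(-3\right) = 225 i$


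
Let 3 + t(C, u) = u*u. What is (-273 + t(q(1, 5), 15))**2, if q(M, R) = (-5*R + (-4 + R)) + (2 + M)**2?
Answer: 2601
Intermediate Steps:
q(M, R) = -4 + (2 + M)**2 - 4*R (q(M, R) = (-4 - 4*R) + (2 + M)**2 = -4 + (2 + M)**2 - 4*R)
t(C, u) = -3 + u**2 (t(C, u) = -3 + u*u = -3 + u**2)
(-273 + t(q(1, 5), 15))**2 = (-273 + (-3 + 15**2))**2 = (-273 + (-3 + 225))**2 = (-273 + 222)**2 = (-51)**2 = 2601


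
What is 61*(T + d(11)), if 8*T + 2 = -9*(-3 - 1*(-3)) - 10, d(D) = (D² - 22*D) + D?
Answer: -13603/2 ≈ -6801.5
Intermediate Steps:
d(D) = D² - 21*D
T = -3/2 (T = -¼ + (-9*(-3 - 1*(-3)) - 10)/8 = -¼ + (-9*(-3 + 3) - 10)/8 = -¼ + (-9*0 - 10)/8 = -¼ + (0 - 10)/8 = -¼ + (⅛)*(-10) = -¼ - 5/4 = -3/2 ≈ -1.5000)
61*(T + d(11)) = 61*(-3/2 + 11*(-21 + 11)) = 61*(-3/2 + 11*(-10)) = 61*(-3/2 - 110) = 61*(-223/2) = -13603/2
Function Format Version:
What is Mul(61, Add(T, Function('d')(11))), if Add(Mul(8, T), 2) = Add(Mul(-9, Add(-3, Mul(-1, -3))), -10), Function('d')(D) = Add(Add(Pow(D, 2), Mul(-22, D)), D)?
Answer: Rational(-13603, 2) ≈ -6801.5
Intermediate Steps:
Function('d')(D) = Add(Pow(D, 2), Mul(-21, D))
T = Rational(-3, 2) (T = Add(Rational(-1, 4), Mul(Rational(1, 8), Add(Mul(-9, Add(-3, Mul(-1, -3))), -10))) = Add(Rational(-1, 4), Mul(Rational(1, 8), Add(Mul(-9, Add(-3, 3)), -10))) = Add(Rational(-1, 4), Mul(Rational(1, 8), Add(Mul(-9, 0), -10))) = Add(Rational(-1, 4), Mul(Rational(1, 8), Add(0, -10))) = Add(Rational(-1, 4), Mul(Rational(1, 8), -10)) = Add(Rational(-1, 4), Rational(-5, 4)) = Rational(-3, 2) ≈ -1.5000)
Mul(61, Add(T, Function('d')(11))) = Mul(61, Add(Rational(-3, 2), Mul(11, Add(-21, 11)))) = Mul(61, Add(Rational(-3, 2), Mul(11, -10))) = Mul(61, Add(Rational(-3, 2), -110)) = Mul(61, Rational(-223, 2)) = Rational(-13603, 2)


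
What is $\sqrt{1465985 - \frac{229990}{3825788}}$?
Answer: $\frac{\sqrt{5364278517950901930}}{1912894} \approx 1210.8$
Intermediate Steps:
$\sqrt{1465985 - \frac{229990}{3825788}} = \sqrt{1465985 - \frac{114995}{1912894}} = \sqrt{\frac{2804273795595}{1912894}} = \frac{\sqrt{5364278517950901930}}{1912894}$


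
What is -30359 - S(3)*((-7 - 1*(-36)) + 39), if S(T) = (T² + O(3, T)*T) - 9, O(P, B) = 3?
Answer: -30971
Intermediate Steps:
S(T) = -9 + T² + 3*T (S(T) = (T² + 3*T) - 9 = -9 + T² + 3*T)
-30359 - S(3)*((-7 - 1*(-36)) + 39) = -30359 - (-9 + 3² + 3*3)*((-7 - 1*(-36)) + 39) = -30359 - (-9 + 9 + 9)*((-7 + 36) + 39) = -30359 - 9*(29 + 39) = -30359 - 9*68 = -30359 - 1*612 = -30359 - 612 = -30971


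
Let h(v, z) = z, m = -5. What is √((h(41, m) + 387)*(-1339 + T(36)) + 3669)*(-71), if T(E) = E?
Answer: -71*I*√494077 ≈ -49906.0*I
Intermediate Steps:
√((h(41, m) + 387)*(-1339 + T(36)) + 3669)*(-71) = √((-5 + 387)*(-1339 + 36) + 3669)*(-71) = √(382*(-1303) + 3669)*(-71) = √(-497746 + 3669)*(-71) = √(-494077)*(-71) = (I*√494077)*(-71) = -71*I*√494077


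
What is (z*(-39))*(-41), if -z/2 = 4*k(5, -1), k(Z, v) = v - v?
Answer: 0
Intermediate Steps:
k(Z, v) = 0
z = 0 (z = -8*0 = -2*0 = 0)
(z*(-39))*(-41) = (0*(-39))*(-41) = 0*(-41) = 0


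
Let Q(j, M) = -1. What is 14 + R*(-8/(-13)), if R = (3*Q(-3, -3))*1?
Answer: 158/13 ≈ 12.154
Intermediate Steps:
R = -3 (R = (3*(-1))*1 = -3*1 = -3)
14 + R*(-8/(-13)) = 14 - (-24)/(-13) = 14 - (-24)*(-1)/13 = 14 - 3*8/13 = 14 - 24/13 = 158/13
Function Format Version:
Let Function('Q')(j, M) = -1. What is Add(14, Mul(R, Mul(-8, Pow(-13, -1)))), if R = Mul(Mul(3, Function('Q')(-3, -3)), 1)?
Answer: Rational(158, 13) ≈ 12.154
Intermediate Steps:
R = -3 (R = Mul(Mul(3, -1), 1) = Mul(-3, 1) = -3)
Add(14, Mul(R, Mul(-8, Pow(-13, -1)))) = Add(14, Mul(-3, Mul(-8, Pow(-13, -1)))) = Add(14, Mul(-3, Mul(-8, Rational(-1, 13)))) = Add(14, Mul(-3, Rational(8, 13))) = Add(14, Rational(-24, 13)) = Rational(158, 13)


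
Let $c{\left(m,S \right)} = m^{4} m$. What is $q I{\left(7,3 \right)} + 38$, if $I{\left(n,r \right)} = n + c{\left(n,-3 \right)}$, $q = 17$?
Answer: $285876$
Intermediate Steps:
$c{\left(m,S \right)} = m^{5}$
$I{\left(n,r \right)} = n + n^{5}$
$q I{\left(7,3 \right)} + 38 = 17 \left(7 + 7^{5}\right) + 38 = 17 \left(7 + 16807\right) + 38 = 17 \cdot 16814 + 38 = 285838 + 38 = 285876$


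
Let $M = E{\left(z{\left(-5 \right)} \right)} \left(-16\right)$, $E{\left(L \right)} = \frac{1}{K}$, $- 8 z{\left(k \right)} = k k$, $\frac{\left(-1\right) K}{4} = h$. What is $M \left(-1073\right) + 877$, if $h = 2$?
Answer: $-1269$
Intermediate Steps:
$K = -8$ ($K = \left(-4\right) 2 = -8$)
$z{\left(k \right)} = - \frac{k^{2}}{8}$ ($z{\left(k \right)} = - \frac{k k}{8} = - \frac{k^{2}}{8}$)
$E{\left(L \right)} = - \frac{1}{8}$ ($E{\left(L \right)} = \frac{1}{-8} = - \frac{1}{8}$)
$M = 2$ ($M = \left(- \frac{1}{8}\right) \left(-16\right) = 2$)
$M \left(-1073\right) + 877 = 2 \left(-1073\right) + 877 = -2146 + 877 = -1269$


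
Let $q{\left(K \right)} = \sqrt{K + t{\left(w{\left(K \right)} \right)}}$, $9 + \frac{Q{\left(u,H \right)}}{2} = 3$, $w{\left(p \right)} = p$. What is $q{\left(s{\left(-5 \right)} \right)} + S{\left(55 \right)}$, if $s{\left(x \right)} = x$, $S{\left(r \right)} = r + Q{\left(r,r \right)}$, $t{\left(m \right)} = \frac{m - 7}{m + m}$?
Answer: $43 + \frac{i \sqrt{95}}{5} \approx 43.0 + 1.9494 i$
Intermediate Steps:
$t{\left(m \right)} = \frac{-7 + m}{2 m}$
$Q{\left(u,H \right)} = -12$ ($Q{\left(u,H \right)} = -18 + 2 \cdot 3 = -18 + 6 = -12$)
$S{\left(r \right)} = -12 + r$ ($S{\left(r \right)} = r - 12 = -12 + r$)
$q{\left(K \right)} = \sqrt{K + \frac{-7 + K}{2 K}}$
$q{\left(s{\left(-5 \right)} \right)} + S{\left(55 \right)} = \frac{\sqrt{2 - \frac{14}{-5} + 4 \left(-5\right)}}{2} + \left(-12 + 55\right) = \frac{\sqrt{2 - - \frac{14}{5} - 20}}{2} + 43 = \frac{\sqrt{2 + \frac{14}{5} - 20}}{2} + 43 = \frac{\sqrt{- \frac{76}{5}}}{2} + 43 = \frac{\frac{2}{5} i \sqrt{95}}{2} + 43 = \frac{i \sqrt{95}}{5} + 43 = 43 + \frac{i \sqrt{95}}{5}$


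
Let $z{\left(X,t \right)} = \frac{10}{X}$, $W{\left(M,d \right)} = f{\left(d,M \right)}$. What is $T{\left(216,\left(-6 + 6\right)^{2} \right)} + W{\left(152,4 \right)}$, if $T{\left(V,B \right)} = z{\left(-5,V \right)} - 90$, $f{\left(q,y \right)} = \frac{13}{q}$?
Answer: $- \frac{355}{4} \approx -88.75$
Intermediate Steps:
$W{\left(M,d \right)} = \frac{13}{d}$
$T{\left(V,B \right)} = -92$ ($T{\left(V,B \right)} = \frac{10}{-5} - 90 = 10 \left(- \frac{1}{5}\right) - 90 = -2 - 90 = -92$)
$T{\left(216,\left(-6 + 6\right)^{2} \right)} + W{\left(152,4 \right)} = -92 + \frac{13}{4} = - \frac{355}{4}$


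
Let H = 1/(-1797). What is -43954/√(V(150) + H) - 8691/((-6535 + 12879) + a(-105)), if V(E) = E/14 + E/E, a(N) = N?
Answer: -8691/6239 - 43954*√1853477913/147347 ≈ -12844.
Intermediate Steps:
H = -1/1797 ≈ -0.00055648
V(E) = 1 + E/14 (V(E) = E*(1/14) + 1 = E/14 + 1 = 1 + E/14)
-43954/√(V(150) + H) - 8691/((-6535 + 12879) + a(-105)) = -43954/√((1 + (1/14)*150) - 1/1797) - 8691/((-6535 + 12879) - 105) = -43954/√((1 + 75/7) - 1/1797) - 8691/(6344 - 105) = -43954/√(82/7 - 1/1797) - 8691/6239 = -43954*√1853477913/147347 - 8691*1/6239 = -43954*√1853477913/147347 - 8691/6239 = -8691/6239 - 43954*√1853477913/147347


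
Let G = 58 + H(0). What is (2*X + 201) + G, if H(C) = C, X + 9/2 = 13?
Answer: 276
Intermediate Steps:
X = 17/2 (X = -9/2 + 13 = 17/2 ≈ 8.5000)
G = 58 (G = 58 + 0 = 58)
(2*X + 201) + G = (2*(17/2) + 201) + 58 = (17 + 201) + 58 = 218 + 58 = 276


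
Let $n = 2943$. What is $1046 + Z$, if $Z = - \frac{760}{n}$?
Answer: $\frac{3077618}{2943} \approx 1045.7$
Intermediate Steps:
$Z = - \frac{760}{2943} \approx -0.25824$
$1046 + Z = 1046 - \frac{760}{2943} = \frac{3077618}{2943}$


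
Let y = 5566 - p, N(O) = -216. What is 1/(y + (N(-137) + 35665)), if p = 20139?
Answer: 1/20876 ≈ 4.7902e-5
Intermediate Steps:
y = -14573 (y = 5566 - 1*20139 = 5566 - 20139 = -14573)
1/(y + (N(-137) + 35665)) = 1/(-14573 + (-216 + 35665)) = 1/(-14573 + 35449) = 1/20876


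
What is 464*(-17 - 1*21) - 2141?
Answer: -19773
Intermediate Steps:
464*(-17 - 1*21) - 2141 = 464*(-17 - 21) - 2141 = 464*(-38) - 2141 = -17632 - 2141 = -19773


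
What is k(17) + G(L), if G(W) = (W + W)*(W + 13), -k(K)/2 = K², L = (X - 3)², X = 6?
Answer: -182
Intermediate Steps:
L = 9 (L = (6 - 3)² = 3² = 9)
k(K) = -2*K²
G(W) = 2*W*(13 + W) (G(W) = (2*W)*(13 + W) = 2*W*(13 + W))
k(17) + G(L) = -2*17² + 2*9*(13 + 9) = -2*289 + 2*9*22 = -578 + 396 = -182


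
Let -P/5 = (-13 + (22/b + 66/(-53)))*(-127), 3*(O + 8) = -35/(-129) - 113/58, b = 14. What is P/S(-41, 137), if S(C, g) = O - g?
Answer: 67018593420/1212137507 ≈ 55.290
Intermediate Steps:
O = -192115/22446 (O = -8 + (-35/(-129) - 113/58)/3 = -8 + (-35*(-1/129) - 113*1/58)/3 = -8 + (35/129 - 113/58)/3 = -8 + (⅓)*(-12547/7482) = -8 - 12547/22446 = -192115/22446 ≈ -8.5590)
S(C, g) = -192115/22446 - g
P = -2985770/371 (P = -5*(-13 + (22/14 + 66/(-53)))*(-127) = -5*(-13 + (22*(1/14) + 66*(-1/53)))*(-127) = -5*(-13 + (11/7 - 66/53))*(-127) = -5*(-13 + 121/371)*(-127) = -(-23510)*(-127)/371 = -5*597154/371 = -2985770/371 ≈ -8047.9)
P/S(-41, 137) = -2985770/(371*(-192115/22446 - 1*137)) = -2985770/(371*(-192115/22446 - 137)) = -2985770/(371*(-3267217/22446)) = -2985770/371*(-22446/3267217) = 67018593420/1212137507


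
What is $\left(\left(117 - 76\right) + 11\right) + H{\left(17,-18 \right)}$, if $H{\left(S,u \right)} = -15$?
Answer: $37$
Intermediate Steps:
$\left(\left(117 - 76\right) + 11\right) + H{\left(17,-18 \right)} = \left(\left(117 - 76\right) + 11\right) - 15 = \left(41 + 11\right) - 15 = 52 - 15 = 37$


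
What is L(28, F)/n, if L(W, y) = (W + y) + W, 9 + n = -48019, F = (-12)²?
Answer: -50/12007 ≈ -0.0041642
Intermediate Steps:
F = 144
n = -48028 (n = -9 - 48019 = -48028)
L(W, y) = y + 2*W
L(28, F)/n = (144 + 2*28)/(-48028) = (144 + 56)*(-1/48028) = 200*(-1/48028) = -50/12007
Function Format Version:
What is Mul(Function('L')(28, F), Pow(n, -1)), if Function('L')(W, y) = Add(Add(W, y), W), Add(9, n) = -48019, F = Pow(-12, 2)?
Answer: Rational(-50, 12007) ≈ -0.0041642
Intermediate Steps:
F = 144
n = -48028 (n = Add(-9, -48019) = -48028)
Function('L')(W, y) = Add(y, Mul(2, W))
Mul(Function('L')(28, F), Pow(n, -1)) = Mul(Add(144, Mul(2, 28)), Pow(-48028, -1)) = Mul(Add(144, 56), Rational(-1, 48028)) = Mul(200, Rational(-1, 48028)) = Rational(-50, 12007)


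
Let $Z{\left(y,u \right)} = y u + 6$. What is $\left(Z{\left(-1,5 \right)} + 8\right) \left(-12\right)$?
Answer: $-108$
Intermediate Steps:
$Z{\left(y,u \right)} = 6 + u y$ ($Z{\left(y,u \right)} = u y + 6 = 6 + u y$)
$\left(Z{\left(-1,5 \right)} + 8\right) \left(-12\right) = \left(\left(6 + 5 \left(-1\right)\right) + 8\right) \left(-12\right) = \left(\left(6 - 5\right) + 8\right) \left(-12\right) = \left(1 + 8\right) \left(-12\right) = 9 \left(-12\right) = -108$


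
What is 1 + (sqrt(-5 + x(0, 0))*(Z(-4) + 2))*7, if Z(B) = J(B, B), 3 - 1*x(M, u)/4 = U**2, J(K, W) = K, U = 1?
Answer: 1 - 14*sqrt(3) ≈ -23.249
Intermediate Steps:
x(M, u) = 8 (x(M, u) = 12 - 4*1**2 = 12 - 4*1 = 12 - 4 = 8)
Z(B) = B
1 + (sqrt(-5 + x(0, 0))*(Z(-4) + 2))*7 = 1 + (sqrt(-5 + 8)*(-4 + 2))*7 = 1 + (sqrt(3)*(-2))*7 = 1 - 2*sqrt(3)*7 = 1 - 14*sqrt(3)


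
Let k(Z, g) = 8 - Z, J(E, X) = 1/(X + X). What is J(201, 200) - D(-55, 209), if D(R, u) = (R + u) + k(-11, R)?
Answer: -69199/400 ≈ -173.00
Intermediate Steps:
J(E, X) = 1/(2*X)
D(R, u) = 19 + R + u (D(R, u) = (R + u) + (8 - 1*(-11)) = (R + u) + (8 + 11) = (R + u) + 19 = 19 + R + u)
J(201, 200) - D(-55, 209) = (½)/200 - (19 - 55 + 209) = (½)*(1/200) - 1*173 = 1/400 - 173 = -69199/400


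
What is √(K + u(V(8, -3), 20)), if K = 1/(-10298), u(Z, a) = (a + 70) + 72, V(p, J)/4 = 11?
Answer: 5*√687195838/10298 ≈ 12.728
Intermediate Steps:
V(p, J) = 44 (V(p, J) = 4*11 = 44)
u(Z, a) = 142 + a (u(Z, a) = (70 + a) + 72 = 142 + a)
K = -1/10298 ≈ -9.7106e-5
√(K + u(V(8, -3), 20)) = √(-1/10298 + (142 + 20)) = √(-1/10298 + 162) = √(1668275/10298) = 5*√687195838/10298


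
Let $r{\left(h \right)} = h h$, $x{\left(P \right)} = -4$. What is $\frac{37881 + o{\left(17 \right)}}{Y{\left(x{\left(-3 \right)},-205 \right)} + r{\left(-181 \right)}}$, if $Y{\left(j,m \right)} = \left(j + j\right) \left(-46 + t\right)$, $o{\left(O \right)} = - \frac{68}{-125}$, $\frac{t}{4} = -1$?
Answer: $\frac{4735193}{4145125} \approx 1.1424$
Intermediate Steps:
$t = -4$ ($t = 4 \left(-1\right) = -4$)
$o{\left(O \right)} = \frac{68}{125}$ ($o{\left(O \right)} = \left(-68\right) \left(- \frac{1}{125}\right) = \frac{68}{125}$)
$Y{\left(j,m \right)} = - 100 j$ ($Y{\left(j,m \right)} = \left(j + j\right) \left(-46 - 4\right) = 2 j \left(-50\right) = - 100 j$)
$r{\left(h \right)} = h^{2}$
$\frac{37881 + o{\left(17 \right)}}{Y{\left(x{\left(-3 \right)},-205 \right)} + r{\left(-181 \right)}} = \frac{37881 + \frac{68}{125}}{\left(-100\right) \left(-4\right) + \left(-181\right)^{2}} = \frac{4735193}{125 \left(400 + 32761\right)} = \frac{4735193}{125 \cdot 33161} = \frac{4735193}{125} \cdot \frac{1}{33161} = \frac{4735193}{4145125}$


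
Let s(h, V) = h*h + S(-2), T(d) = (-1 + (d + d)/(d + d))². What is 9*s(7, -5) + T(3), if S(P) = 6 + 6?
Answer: 549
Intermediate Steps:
S(P) = 12
T(d) = 0 (T(d) = (-1 + (2*d)/((2*d)))² = (-1 + (2*d)*(1/(2*d)))² = (-1 + 1)² = 0² = 0)
s(h, V) = 12 + h² (s(h, V) = h*h + 12 = h² + 12 = 12 + h²)
9*s(7, -5) + T(3) = 9*(12 + 7²) + 0 = 9*(12 + 49) + 0 = 9*61 + 0 = 549 + 0 = 549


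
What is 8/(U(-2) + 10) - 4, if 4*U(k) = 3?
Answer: -140/43 ≈ -3.2558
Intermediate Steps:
U(k) = 3/4 (U(k) = (1/4)*3 = 3/4)
8/(U(-2) + 10) - 4 = 8/(3/4 + 10) - 4 = 8/(43/4) - 4 = (4/43)*8 - 4 = 32/43 - 4 = -140/43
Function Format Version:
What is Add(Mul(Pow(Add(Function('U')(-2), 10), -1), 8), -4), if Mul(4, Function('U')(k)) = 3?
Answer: Rational(-140, 43) ≈ -3.2558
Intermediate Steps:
Function('U')(k) = Rational(3, 4) (Function('U')(k) = Mul(Rational(1, 4), 3) = Rational(3, 4))
Add(Mul(Pow(Add(Function('U')(-2), 10), -1), 8), -4) = Add(Mul(Pow(Add(Rational(3, 4), 10), -1), 8), -4) = Add(Mul(Pow(Rational(43, 4), -1), 8), -4) = Add(Mul(Rational(4, 43), 8), -4) = Add(Rational(32, 43), -4) = Rational(-140, 43)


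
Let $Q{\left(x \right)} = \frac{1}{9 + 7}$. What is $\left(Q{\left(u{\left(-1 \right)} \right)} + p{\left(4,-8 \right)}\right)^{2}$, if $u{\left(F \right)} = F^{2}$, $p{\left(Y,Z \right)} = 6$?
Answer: $\frac{9409}{256} \approx 36.754$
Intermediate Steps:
$Q{\left(x \right)} = \frac{1}{16}$
$\left(Q{\left(u{\left(-1 \right)} \right)} + p{\left(4,-8 \right)}\right)^{2} = \left(\frac{1}{16} + 6\right)^{2} = \left(\frac{97}{16}\right)^{2} = \frac{9409}{256}$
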